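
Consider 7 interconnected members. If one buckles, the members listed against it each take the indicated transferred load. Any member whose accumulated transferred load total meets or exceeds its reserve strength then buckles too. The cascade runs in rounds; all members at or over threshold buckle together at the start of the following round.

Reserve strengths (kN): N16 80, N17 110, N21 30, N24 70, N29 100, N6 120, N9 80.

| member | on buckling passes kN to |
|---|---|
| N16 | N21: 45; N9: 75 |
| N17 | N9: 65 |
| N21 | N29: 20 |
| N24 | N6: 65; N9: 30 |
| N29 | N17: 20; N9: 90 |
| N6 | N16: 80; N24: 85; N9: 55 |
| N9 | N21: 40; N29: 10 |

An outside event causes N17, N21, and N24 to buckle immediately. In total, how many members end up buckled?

4

Round 1 — N17, N21, N24 buckle (initial).
  N29: +20 → 20 < 100
  N6: +65 → 65 < 120
  N9: +65+30 → 95 ≥ 80
Round 2 — N9 buckles.
  N29: +10 → 30 < 100
No further bucklings.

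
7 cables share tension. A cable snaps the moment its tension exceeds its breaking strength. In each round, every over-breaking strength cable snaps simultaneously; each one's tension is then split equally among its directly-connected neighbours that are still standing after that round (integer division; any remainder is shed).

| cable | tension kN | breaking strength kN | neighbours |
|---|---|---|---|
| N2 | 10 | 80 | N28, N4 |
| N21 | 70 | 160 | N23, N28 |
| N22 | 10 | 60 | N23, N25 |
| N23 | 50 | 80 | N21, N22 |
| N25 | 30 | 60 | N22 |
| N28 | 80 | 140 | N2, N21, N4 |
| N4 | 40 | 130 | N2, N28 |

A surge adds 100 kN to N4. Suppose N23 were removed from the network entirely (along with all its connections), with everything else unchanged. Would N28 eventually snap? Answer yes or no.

yes

With N23 removed:
Round 1 — N4 at 140 > 130. N4 snaps.
  N4 sheds 140 kN to N2, N28: 70 each.
    N2: 10+70 = 80 ≤ 80
    N28: 80+70 = 150 > 140
Round 2 — N28 snaps.
  N28 sheds 150 kN to N2, N21: 75 each.
    N2: 80+75 = 155 > 80
    N21: 70+75 = 145 ≤ 160
Round 3 — N2 snaps.
  N2 sheds 155 kN: no online neighbours, lost.
No further breaks.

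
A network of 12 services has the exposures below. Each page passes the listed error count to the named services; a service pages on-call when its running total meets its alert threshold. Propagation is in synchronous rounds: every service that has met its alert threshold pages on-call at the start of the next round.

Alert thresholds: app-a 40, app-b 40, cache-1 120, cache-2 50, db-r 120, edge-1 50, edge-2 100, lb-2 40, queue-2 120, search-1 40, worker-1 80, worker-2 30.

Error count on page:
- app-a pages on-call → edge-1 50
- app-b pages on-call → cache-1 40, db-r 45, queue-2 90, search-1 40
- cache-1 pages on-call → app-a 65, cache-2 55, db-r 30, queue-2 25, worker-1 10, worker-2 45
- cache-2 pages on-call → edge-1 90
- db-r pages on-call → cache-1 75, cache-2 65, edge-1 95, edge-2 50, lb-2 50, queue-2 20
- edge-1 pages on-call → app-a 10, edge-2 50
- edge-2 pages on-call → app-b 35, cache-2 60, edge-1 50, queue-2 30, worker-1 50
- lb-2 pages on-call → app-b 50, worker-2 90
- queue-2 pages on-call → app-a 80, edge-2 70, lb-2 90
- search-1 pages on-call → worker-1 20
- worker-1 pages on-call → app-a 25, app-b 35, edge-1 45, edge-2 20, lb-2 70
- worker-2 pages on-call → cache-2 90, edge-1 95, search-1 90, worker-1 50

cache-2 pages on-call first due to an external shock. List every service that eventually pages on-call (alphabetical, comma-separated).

Round 1 — cache-2 pages on-call (initial).
  edge-1: +90 → 90 ≥ 50
Round 2 — edge-1 pages on-call.
  app-a: +10 → 10 < 40
  edge-2: +50 → 50 < 100
No further pages.

cache-2, edge-1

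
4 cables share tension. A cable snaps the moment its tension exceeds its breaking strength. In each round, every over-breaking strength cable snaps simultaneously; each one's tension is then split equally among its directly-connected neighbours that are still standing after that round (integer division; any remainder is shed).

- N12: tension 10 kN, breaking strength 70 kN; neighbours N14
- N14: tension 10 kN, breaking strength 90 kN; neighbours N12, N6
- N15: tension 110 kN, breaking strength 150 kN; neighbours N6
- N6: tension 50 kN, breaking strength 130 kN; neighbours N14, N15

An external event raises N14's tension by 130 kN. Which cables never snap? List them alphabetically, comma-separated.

N15, N6

Round 1 — N14 at 140 > 90. N14 snaps.
  N14 sheds 140 kN to N12, N6: 70 each.
    N12: 10+70 = 80 > 70
    N6: 50+70 = 120 ≤ 130
Round 2 — N12 snaps.
  N12 sheds 80 kN: no online neighbours, lost.
No further breaks.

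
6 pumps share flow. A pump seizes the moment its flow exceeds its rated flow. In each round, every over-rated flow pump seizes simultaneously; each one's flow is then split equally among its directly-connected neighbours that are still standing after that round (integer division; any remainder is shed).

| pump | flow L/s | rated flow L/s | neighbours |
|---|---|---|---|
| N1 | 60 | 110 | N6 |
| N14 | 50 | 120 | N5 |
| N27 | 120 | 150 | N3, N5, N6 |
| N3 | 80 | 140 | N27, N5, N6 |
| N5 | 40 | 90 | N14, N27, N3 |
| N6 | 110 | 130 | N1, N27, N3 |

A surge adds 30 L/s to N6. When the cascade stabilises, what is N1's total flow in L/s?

Round 1 — N6 at 140 > 130. N6 seizes.
  N6 sheds 140 L/s to N1, N27, N3: 46 each (2 lost).
    N1: 60+46 = 106 ≤ 110
    N27: 120+46 = 166 > 150
    N3: 80+46 = 126 ≤ 140
Round 2 — N27 seizes.
  N27 sheds 166 L/s to N3, N5: 83 each.
    N3: 126+83 = 209 > 140
    N5: 40+83 = 123 > 90
Round 3 — N3, N5 seize.
  N3 sheds 209 L/s: no online neighbours, lost.
  N5 sheds 123 L/s to N14: 123 each.
    N14: 50+123 = 173 > 120
Round 4 — N14 seizes.
  N14 sheds 173 L/s: no online neighbours, lost.
No further seizures.

106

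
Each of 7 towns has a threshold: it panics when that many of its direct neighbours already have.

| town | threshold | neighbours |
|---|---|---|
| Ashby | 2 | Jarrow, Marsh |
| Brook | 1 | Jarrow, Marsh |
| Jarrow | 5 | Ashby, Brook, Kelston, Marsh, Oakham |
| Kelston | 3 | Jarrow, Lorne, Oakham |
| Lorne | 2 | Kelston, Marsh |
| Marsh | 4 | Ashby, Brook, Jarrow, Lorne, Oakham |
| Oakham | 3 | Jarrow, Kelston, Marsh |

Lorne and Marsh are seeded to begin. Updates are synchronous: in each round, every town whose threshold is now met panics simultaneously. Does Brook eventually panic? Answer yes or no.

Round 1 — Lorne, Marsh panic (initial).
Round 2 — checking thresholds:
  Ashby: 1 of 2 neighbours < 2, holds.
  Brook: 1 of 2 neighbours ≥ 1, panics.
  Jarrow: 1 of 5 neighbours < 5, holds.
  Kelston: 1 of 3 neighbours < 3, holds.
  Oakham: 1 of 3 neighbours < 3, holds.
Round 3 — no new panics; cascade stops.

yes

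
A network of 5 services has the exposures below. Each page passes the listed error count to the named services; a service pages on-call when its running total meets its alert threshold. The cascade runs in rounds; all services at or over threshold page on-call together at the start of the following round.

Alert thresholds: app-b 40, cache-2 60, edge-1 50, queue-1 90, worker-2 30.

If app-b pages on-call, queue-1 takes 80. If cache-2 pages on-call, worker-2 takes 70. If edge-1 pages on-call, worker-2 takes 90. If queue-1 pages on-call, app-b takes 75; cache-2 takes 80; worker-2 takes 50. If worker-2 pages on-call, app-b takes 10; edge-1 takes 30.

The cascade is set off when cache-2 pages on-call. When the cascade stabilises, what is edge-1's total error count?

30

Round 1 — cache-2 pages on-call (initial).
  worker-2: +70 → 70 ≥ 30
Round 2 — worker-2 pages on-call.
  app-b: +10 → 10 < 40
  edge-1: +30 → 30 < 50
No further pages.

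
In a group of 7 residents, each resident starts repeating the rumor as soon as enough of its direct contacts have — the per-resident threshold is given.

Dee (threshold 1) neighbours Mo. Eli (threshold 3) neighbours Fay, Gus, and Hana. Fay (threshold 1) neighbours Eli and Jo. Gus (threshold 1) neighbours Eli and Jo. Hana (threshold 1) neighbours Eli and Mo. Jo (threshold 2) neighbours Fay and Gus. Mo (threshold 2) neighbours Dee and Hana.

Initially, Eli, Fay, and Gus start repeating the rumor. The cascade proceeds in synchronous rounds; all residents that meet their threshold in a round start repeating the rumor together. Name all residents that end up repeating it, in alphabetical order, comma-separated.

Eli, Fay, Gus, Hana, Jo

Round 1 — Eli, Fay, Gus start repeating the rumor (initial).
Round 2 — checking thresholds:
  Hana: 1 of 2 neighbours ≥ 1, starts repeating the rumor.
  Jo: 2 of 2 neighbours ≥ 2, starts repeating the rumor.
Round 3 — no new spreads; cascade stops.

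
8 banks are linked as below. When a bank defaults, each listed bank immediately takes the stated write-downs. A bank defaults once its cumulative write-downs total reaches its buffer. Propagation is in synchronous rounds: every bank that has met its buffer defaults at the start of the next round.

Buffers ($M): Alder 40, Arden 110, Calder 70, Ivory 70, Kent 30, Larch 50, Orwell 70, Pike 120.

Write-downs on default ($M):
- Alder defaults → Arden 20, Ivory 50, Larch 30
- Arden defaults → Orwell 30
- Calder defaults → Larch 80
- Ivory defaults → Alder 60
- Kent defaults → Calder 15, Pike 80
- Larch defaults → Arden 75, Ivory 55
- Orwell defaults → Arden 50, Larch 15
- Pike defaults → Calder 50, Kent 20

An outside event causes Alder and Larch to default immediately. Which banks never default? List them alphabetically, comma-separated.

Arden, Calder, Kent, Orwell, Pike

Round 1 — Alder, Larch default (initial).
  Arden: +20+75 → 95 < 110
  Ivory: +50+55 → 105 ≥ 70
Round 2 — Ivory defaults.
No further defaults.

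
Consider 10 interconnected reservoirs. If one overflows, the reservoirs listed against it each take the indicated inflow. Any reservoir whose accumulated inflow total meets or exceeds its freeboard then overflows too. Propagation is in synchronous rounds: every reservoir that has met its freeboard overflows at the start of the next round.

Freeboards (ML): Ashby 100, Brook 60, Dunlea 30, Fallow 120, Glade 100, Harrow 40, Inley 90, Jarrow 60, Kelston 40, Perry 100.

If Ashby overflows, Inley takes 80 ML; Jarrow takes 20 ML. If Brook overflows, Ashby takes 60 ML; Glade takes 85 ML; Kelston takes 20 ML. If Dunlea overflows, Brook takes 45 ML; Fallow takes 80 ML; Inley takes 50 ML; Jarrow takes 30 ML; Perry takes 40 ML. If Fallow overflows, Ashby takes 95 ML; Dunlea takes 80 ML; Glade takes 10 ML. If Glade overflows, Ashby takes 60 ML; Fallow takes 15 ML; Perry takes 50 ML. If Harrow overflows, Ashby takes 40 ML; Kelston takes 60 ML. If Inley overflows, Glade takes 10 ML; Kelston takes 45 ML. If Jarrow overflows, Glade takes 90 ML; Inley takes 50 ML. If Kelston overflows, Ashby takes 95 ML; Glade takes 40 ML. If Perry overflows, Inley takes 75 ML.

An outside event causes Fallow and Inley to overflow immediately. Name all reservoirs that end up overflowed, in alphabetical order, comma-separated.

Ashby, Dunlea, Fallow, Inley, Kelston

Round 1 — Fallow, Inley overflow (initial).
  Ashby: +95 → 95 < 100
  Dunlea: +80 → 80 ≥ 30
  Glade: +10+10 → 20 < 100
  Kelston: +45 → 45 ≥ 40
Round 2 — Dunlea, Kelston overflow.
  Ashby: +95 → 190 ≥ 100
  Brook: +45 → 45 < 60
  Glade: +40 → 60 < 100
  Jarrow: +30 → 30 < 60
  Perry: +40 → 40 < 100
Round 3 — Ashby overflows.
  Jarrow: +20 → 50 < 60
No further overflows.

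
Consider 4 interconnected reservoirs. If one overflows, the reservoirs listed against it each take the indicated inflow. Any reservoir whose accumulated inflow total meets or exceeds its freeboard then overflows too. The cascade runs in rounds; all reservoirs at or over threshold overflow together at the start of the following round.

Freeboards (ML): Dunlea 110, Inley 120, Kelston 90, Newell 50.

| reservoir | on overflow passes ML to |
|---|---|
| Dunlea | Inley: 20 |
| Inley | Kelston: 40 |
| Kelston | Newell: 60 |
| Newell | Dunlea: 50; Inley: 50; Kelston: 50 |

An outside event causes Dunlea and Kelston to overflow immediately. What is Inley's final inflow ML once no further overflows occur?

70

Round 1 — Dunlea, Kelston overflow (initial).
  Inley: +20 → 20 < 120
  Newell: +60 → 60 ≥ 50
Round 2 — Newell overflows.
  Inley: +50 → 70 < 120
No further overflows.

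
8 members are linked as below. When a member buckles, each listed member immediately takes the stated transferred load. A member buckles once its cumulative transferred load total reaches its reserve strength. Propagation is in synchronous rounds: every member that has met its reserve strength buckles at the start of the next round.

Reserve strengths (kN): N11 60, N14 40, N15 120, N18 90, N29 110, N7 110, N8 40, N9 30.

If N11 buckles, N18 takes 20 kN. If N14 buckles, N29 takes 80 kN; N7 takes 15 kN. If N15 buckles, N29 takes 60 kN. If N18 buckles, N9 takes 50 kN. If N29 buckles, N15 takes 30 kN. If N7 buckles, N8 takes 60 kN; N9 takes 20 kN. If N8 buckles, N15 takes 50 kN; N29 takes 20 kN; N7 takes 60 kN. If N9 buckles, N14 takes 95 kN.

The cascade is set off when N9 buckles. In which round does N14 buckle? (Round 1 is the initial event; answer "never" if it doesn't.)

Round 1 — N9 buckles (initial).
  N14: +95 → 95 ≥ 40
Round 2 — N14 buckles.
  N29: +80 → 80 < 110
  N7: +15 → 15 < 110
No further bucklings.

2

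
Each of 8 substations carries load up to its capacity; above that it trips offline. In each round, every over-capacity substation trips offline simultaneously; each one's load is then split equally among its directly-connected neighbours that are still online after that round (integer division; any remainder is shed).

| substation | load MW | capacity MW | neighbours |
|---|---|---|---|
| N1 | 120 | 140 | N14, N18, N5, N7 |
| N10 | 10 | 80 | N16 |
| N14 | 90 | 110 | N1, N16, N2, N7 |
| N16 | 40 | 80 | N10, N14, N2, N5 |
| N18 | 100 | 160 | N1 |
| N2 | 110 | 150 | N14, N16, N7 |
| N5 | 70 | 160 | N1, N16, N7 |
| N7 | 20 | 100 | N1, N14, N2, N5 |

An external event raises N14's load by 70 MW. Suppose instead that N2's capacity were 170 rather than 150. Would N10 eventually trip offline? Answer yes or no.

With N2's capacity at 170:
Round 1 — N14 at 160 > 110. N14 trips offline.
  N14 sheds 160 MW to N1, N16, N2, N7: 40 each.
    N1: 120+40 = 160 > 140
    N16: 40+40 = 80 ≤ 80
    N2: 110+40 = 150 ≤ 170
    N7: 20+40 = 60 ≤ 100
Round 2 — N1 trips offline.
  N1 sheds 160 MW to N18, N5, N7: 53 each (1 lost).
    N18: 100+53 = 153 ≤ 160
    N5: 70+53 = 123 ≤ 160
    N7: 60+53 = 113 > 100
Round 3 — N7 trips offline.
  N7 sheds 113 MW to N2, N5: 56 each (1 lost).
    N2: 150+56 = 206 > 170
    N5: 123+56 = 179 > 160
Round 4 — N2, N5 trip offline.
  N2 sheds 206 MW to N16: 206 each.
    N16: 80+206 = 286 > 80
  N5 sheds 179 MW to N16: 179 each.
    N16: 286+179 = 465 > 80
Round 5 — N16 trips offline.
  N16 sheds 465 MW to N10: 465 each.
    N10: 10+465 = 475 > 80
Round 6 — N10 trips offline.
  N10 sheds 475 MW: no online neighbours, lost.
No further trips.

yes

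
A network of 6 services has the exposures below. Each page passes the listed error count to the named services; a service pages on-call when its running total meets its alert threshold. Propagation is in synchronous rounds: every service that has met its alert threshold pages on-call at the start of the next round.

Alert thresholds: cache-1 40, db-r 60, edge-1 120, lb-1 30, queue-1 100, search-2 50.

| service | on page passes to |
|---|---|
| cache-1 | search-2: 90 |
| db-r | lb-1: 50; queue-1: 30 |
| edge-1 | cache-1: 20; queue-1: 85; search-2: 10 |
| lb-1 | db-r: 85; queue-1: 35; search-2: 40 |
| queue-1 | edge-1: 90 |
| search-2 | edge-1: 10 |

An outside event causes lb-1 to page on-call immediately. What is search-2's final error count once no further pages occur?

Round 1 — lb-1 pages on-call (initial).
  db-r: +85 → 85 ≥ 60
  queue-1: +35 → 35 < 100
  search-2: +40 → 40 < 50
Round 2 — db-r pages on-call.
  queue-1: +30 → 65 < 100
No further pages.

40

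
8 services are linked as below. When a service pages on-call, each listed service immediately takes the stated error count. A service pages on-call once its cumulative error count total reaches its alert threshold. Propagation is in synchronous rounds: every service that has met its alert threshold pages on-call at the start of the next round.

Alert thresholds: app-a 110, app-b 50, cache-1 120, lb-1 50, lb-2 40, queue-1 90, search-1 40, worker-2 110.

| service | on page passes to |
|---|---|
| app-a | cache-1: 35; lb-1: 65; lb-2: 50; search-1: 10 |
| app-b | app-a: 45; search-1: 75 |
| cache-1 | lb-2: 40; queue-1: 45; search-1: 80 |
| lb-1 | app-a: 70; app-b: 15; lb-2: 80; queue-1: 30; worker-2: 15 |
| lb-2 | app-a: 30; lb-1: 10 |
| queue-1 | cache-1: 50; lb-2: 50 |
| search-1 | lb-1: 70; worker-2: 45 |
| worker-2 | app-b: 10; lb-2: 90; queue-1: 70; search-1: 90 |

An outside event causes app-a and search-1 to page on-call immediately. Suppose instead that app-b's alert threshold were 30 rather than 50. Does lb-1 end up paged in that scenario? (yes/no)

yes

With app-b's alert threshold at 30:
Round 1 — app-a, search-1 page on-call (initial).
  cache-1: +35 → 35 < 120
  lb-1: +65+70 → 135 ≥ 50
  lb-2: +50 → 50 ≥ 40
  worker-2: +45 → 45 < 110
Round 2 — lb-1, lb-2 page on-call.
  app-b: +15 → 15 < 30
  queue-1: +30 → 30 < 90
  worker-2: +15 → 60 < 110
No further pages.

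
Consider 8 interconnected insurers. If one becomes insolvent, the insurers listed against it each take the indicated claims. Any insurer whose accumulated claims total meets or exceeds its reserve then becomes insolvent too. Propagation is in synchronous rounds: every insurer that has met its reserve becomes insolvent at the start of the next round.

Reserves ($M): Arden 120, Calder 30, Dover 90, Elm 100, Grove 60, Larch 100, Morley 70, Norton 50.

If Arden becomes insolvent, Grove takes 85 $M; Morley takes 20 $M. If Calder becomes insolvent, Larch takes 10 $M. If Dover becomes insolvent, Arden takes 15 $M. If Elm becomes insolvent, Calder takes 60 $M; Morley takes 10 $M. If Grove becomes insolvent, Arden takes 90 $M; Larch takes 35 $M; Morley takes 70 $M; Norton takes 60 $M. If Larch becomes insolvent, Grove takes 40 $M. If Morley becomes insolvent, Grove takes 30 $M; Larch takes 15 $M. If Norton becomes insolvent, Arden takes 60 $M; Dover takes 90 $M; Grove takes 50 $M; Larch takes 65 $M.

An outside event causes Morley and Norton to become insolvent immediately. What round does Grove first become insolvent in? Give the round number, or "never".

2

Round 1 — Morley, Norton become insolvent (initial).
  Arden: +60 → 60 < 120
  Dover: +90 → 90 ≥ 90
  Grove: +30+50 → 80 ≥ 60
  Larch: +15+65 → 80 < 100
Round 2 — Dover, Grove become insolvent.
  Arden: +15+90 → 165 ≥ 120
  Larch: +35 → 115 ≥ 100
Round 3 — Arden, Larch become insolvent.
No further insolvencies.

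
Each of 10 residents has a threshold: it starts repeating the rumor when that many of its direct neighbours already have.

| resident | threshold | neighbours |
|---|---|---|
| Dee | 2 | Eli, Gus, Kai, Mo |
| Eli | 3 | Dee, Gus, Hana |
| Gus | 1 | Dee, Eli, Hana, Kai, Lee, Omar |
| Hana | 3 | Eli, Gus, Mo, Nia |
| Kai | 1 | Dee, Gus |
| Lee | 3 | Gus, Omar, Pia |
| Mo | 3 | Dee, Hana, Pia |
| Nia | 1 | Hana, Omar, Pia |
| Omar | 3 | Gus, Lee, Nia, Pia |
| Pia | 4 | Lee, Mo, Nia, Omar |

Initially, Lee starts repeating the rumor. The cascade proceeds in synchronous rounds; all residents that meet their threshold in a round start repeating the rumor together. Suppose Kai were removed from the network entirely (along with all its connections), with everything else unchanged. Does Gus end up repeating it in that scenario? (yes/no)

With Kai removed:
Round 1 — Lee starts repeating the rumor (initial).
Round 2 — checking thresholds:
  Gus: 1 of 5 neighbours ≥ 1, starts repeating the rumor.
  Omar: 1 of 4 neighbours < 3, not yet.
  Pia: 1 of 4 neighbours < 4, not yet.
Round 3 — no new spreads; cascade stops.

yes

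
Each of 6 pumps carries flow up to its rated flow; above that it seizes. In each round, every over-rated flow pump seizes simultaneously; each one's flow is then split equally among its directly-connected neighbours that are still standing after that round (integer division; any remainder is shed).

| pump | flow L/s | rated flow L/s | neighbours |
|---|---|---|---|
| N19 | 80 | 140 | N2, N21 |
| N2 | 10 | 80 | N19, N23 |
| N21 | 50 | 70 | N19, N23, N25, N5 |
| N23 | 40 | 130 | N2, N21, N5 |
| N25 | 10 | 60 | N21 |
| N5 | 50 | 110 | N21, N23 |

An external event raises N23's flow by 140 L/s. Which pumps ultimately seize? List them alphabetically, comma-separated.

Round 1 — N23 at 180 > 130. N23 seizes.
  N23 sheds 180 L/s to N2, N21, N5: 60 each.
    N2: 10+60 = 70 ≤ 80
    N21: 50+60 = 110 > 70
    N5: 50+60 = 110 ≤ 110
Round 2 — N21 seizes.
  N21 sheds 110 L/s to N19, N25, N5: 36 each (2 lost).
    N19: 80+36 = 116 ≤ 140
    N25: 10+36 = 46 ≤ 60
    N5: 110+36 = 146 > 110
Round 3 — N5 seizes.
  N5 sheds 146 L/s: no online neighbours, lost.
No further seizures.

N21, N23, N5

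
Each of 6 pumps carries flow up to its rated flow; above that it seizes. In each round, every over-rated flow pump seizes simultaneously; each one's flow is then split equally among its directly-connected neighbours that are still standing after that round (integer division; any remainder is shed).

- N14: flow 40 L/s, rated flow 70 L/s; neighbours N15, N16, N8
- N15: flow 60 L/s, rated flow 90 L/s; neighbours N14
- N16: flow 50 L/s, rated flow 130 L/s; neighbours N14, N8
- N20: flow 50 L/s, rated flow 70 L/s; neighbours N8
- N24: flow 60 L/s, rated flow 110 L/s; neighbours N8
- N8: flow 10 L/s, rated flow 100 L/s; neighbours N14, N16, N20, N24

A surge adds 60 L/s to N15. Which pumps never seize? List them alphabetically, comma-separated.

N16, N20, N24, N8

Round 1 — N15 at 120 > 90. N15 seizes.
  N15 sheds 120 L/s to N14: 120 each.
    N14: 40+120 = 160 > 70
Round 2 — N14 seizes.
  N14 sheds 160 L/s to N16, N8: 80 each.
    N16: 50+80 = 130 ≤ 130
    N8: 10+80 = 90 ≤ 100
No further seizures.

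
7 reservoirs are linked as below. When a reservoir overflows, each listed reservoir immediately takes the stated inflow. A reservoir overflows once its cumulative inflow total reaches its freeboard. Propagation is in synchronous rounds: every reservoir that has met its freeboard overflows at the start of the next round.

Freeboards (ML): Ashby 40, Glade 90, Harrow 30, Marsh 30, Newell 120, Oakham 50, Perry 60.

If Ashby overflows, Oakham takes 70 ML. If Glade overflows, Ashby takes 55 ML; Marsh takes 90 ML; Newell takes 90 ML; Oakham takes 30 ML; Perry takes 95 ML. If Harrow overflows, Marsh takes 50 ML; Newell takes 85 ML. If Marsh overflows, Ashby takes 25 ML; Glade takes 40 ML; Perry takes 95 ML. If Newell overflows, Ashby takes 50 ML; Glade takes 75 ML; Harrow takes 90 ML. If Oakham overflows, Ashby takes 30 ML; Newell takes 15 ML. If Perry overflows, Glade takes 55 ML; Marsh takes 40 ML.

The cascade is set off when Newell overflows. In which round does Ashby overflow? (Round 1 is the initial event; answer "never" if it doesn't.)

2

Round 1 — Newell overflows (initial).
  Ashby: +50 → 50 ≥ 40
  Glade: +75 → 75 < 90
  Harrow: +90 → 90 ≥ 30
Round 2 — Ashby, Harrow overflow.
  Marsh: +50 → 50 ≥ 30
  Oakham: +70 → 70 ≥ 50
Round 3 — Marsh, Oakham overflow.
  Glade: +40 → 115 ≥ 90
  Perry: +95 → 95 ≥ 60
Round 4 — Glade, Perry overflow.
No further overflows.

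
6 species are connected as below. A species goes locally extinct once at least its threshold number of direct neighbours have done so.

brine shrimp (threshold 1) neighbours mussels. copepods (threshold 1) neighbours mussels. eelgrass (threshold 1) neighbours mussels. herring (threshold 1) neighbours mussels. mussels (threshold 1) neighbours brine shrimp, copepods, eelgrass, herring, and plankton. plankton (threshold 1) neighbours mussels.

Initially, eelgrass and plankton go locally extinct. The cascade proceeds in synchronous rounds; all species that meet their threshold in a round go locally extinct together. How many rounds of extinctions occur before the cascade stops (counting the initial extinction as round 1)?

3

Round 1 — eelgrass, plankton go locally extinct (initial).
Round 2 — checking thresholds:
  mussels: 2 of 5 neighbours ≥ 1, goes locally extinct.
Round 3 — checking thresholds:
  brine shrimp: 1 of 1 neighbours ≥ 1, goes locally extinct.
  copepods: 1 of 1 neighbours ≥ 1, goes locally extinct.
  herring: 1 of 1 neighbours ≥ 1, goes locally extinct.
Round 4 — no new extinctions; cascade stops.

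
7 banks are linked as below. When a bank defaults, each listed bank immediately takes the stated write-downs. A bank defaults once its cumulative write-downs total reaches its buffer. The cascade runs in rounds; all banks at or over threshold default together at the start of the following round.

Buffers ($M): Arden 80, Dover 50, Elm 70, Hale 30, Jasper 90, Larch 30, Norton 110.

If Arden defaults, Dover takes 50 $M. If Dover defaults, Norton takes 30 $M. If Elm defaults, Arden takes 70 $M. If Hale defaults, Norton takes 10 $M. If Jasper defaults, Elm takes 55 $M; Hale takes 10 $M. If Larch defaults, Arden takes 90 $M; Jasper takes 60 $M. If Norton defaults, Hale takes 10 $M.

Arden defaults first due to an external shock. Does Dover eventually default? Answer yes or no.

Round 1 — Arden defaults (initial).
  Dover: +50 → 50 ≥ 50
Round 2 — Dover defaults.
  Norton: +30 → 30 < 110
No further defaults.

yes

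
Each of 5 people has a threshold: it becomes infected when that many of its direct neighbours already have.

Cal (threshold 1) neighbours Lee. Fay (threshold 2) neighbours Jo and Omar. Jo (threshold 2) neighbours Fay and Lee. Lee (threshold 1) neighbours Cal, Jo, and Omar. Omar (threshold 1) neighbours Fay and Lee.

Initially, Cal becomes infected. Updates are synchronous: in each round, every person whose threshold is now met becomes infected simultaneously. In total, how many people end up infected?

Round 1 — Cal becomes infected (initial).
Round 2 — checking thresholds:
  Lee: 1 of 3 neighbours ≥ 1, becomes infected.
Round 3 — checking thresholds:
  Jo: 1 of 2 neighbours < 2, holds.
  Omar: 1 of 2 neighbours ≥ 1, becomes infected.
Round 4 — no new infections; cascade stops.

3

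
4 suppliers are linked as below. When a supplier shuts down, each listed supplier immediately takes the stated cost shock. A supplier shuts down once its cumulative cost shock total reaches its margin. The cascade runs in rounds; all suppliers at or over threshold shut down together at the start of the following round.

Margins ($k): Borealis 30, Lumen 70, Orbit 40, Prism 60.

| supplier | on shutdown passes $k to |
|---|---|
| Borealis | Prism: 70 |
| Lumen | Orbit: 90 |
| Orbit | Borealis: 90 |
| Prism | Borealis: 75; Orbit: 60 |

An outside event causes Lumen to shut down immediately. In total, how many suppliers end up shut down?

4

Round 1 — Lumen shuts down (initial).
  Orbit: +90 → 90 ≥ 40
Round 2 — Orbit shuts down.
  Borealis: +90 → 90 ≥ 30
Round 3 — Borealis shuts down.
  Prism: +70 → 70 ≥ 60
Round 4 — Prism shuts down.
No further shutdowns.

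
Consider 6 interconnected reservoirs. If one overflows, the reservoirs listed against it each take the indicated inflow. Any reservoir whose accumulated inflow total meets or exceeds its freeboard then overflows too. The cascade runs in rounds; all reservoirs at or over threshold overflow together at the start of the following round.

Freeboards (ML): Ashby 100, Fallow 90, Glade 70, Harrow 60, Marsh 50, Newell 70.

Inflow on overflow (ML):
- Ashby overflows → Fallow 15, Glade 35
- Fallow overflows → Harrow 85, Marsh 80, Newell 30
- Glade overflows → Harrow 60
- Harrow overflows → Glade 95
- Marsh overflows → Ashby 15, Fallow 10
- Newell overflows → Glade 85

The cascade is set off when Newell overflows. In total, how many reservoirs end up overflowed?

3

Round 1 — Newell overflows (initial).
  Glade: +85 → 85 ≥ 70
Round 2 — Glade overflows.
  Harrow: +60 → 60 ≥ 60
Round 3 — Harrow overflows.
No further overflows.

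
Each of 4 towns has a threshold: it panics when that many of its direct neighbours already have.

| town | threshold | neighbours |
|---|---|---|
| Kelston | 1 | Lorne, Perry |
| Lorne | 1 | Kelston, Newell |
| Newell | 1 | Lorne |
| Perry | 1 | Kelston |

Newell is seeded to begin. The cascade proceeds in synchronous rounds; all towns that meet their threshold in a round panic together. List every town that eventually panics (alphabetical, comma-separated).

Kelston, Lorne, Newell, Perry

Round 1 — Newell panics (initial).
Round 2 — checking thresholds:
  Lorne: 1 of 2 neighbours ≥ 1, panics.
Round 3 — checking thresholds:
  Kelston: 1 of 2 neighbours ≥ 1, panics.
Round 4 — checking thresholds:
  Perry: 1 of 1 neighbours ≥ 1, panics.
Round 5 — no new panics; cascade stops.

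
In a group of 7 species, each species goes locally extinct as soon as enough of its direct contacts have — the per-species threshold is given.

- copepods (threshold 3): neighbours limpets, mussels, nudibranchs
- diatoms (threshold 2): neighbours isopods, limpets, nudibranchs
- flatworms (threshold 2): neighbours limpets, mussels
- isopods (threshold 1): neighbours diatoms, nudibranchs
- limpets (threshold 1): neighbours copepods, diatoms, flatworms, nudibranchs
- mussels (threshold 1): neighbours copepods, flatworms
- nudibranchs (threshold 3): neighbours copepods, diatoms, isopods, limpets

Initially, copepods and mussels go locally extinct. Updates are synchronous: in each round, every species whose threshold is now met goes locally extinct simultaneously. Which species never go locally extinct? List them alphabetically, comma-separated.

Round 1 — copepods, mussels go locally extinct (initial).
Round 2 — checking thresholds:
  flatworms: 1 of 2 neighbours < 2, not yet.
  limpets: 1 of 4 neighbours ≥ 1, goes locally extinct.
  nudibranchs: 1 of 4 neighbours < 3, not yet.
Round 3 — checking thresholds:
  diatoms: 1 of 3 neighbours < 2, not yet.
  flatworms: 2 of 2 neighbours ≥ 2, goes locally extinct.
  nudibranchs: 2 of 4 neighbours < 3, not yet.
Round 4 — no new extinctions; cascade stops.

diatoms, isopods, nudibranchs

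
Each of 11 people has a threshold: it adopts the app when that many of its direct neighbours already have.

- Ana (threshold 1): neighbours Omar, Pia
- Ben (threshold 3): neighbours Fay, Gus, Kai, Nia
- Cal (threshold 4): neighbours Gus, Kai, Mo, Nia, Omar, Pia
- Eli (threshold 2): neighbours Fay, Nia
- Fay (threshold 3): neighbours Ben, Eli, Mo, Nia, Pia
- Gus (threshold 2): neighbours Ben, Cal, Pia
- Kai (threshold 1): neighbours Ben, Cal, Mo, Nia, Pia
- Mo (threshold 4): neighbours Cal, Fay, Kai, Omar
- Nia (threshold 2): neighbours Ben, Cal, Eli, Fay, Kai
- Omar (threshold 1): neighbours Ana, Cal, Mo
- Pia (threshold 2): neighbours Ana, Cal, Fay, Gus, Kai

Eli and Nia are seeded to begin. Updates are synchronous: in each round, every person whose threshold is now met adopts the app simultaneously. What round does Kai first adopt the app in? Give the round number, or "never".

Round 1 — Eli, Nia adopt the app (initial).
Round 2 — checking thresholds:
  Ben: 1 of 4 neighbours < 3, not yet.
  Cal: 1 of 6 neighbours < 4, not yet.
  Fay: 2 of 5 neighbours < 3, not yet.
  Kai: 1 of 5 neighbours ≥ 1, adopts the app.
Round 3 — no new adoptions; cascade stops.

2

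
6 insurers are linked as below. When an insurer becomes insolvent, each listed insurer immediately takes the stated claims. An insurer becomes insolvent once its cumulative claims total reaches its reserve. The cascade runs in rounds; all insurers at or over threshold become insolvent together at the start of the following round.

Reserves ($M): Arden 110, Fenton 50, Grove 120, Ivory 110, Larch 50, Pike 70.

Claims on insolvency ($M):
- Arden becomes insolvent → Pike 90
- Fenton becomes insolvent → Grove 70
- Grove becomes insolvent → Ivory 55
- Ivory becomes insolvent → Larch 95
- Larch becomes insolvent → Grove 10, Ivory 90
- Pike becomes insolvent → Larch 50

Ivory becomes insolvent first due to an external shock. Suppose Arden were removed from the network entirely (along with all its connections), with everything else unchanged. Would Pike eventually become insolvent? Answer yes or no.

With Arden removed:
Round 1 — Ivory becomes insolvent (initial).
  Larch: +95 → 95 ≥ 50
Round 2 — Larch becomes insolvent.
  Grove: +10 → 10 < 120
No further insolvencies.

no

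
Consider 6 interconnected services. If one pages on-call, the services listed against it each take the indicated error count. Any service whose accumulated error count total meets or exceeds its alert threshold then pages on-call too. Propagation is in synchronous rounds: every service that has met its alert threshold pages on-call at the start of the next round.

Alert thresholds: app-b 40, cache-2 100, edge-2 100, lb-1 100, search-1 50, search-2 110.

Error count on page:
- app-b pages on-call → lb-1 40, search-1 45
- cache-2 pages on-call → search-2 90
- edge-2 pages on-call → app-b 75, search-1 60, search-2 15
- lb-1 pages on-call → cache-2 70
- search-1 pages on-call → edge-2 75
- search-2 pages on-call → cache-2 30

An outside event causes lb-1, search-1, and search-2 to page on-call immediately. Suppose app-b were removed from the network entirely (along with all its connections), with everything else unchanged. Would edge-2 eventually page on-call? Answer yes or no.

With app-b removed:
Round 1 — lb-1, search-1, search-2 page on-call (initial).
  cache-2: +70+30 → 100 ≥ 100
  edge-2: +75 → 75 < 100
Round 2 — cache-2 pages on-call.
No further pages.

no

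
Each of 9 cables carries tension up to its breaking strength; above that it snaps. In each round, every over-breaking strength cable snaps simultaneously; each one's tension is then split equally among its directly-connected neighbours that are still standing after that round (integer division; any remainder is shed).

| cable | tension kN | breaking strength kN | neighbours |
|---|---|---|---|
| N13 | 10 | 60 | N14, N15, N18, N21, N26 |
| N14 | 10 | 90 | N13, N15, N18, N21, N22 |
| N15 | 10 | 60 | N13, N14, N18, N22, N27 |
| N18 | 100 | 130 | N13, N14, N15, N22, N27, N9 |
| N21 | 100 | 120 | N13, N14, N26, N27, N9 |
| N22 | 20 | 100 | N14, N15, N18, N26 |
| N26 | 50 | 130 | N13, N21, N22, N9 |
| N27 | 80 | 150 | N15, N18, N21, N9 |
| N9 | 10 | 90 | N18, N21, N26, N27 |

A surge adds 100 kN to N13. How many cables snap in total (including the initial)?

2

Round 1 — N13 at 110 > 60. N13 snaps.
  N13 sheds 110 kN to N14, N15, N18, N21, N26: 22 each.
    N14: 10+22 = 32 ≤ 90
    N15: 10+22 = 32 ≤ 60
    N18: 100+22 = 122 ≤ 130
    N21: 100+22 = 122 > 120
    N26: 50+22 = 72 ≤ 130
Round 2 — N21 snaps.
  N21 sheds 122 kN to N14, N26, N27, N9: 30 each (2 lost).
    N14: 32+30 = 62 ≤ 90
    N26: 72+30 = 102 ≤ 130
    N27: 80+30 = 110 ≤ 150
    N9: 10+30 = 40 ≤ 90
No further breaks.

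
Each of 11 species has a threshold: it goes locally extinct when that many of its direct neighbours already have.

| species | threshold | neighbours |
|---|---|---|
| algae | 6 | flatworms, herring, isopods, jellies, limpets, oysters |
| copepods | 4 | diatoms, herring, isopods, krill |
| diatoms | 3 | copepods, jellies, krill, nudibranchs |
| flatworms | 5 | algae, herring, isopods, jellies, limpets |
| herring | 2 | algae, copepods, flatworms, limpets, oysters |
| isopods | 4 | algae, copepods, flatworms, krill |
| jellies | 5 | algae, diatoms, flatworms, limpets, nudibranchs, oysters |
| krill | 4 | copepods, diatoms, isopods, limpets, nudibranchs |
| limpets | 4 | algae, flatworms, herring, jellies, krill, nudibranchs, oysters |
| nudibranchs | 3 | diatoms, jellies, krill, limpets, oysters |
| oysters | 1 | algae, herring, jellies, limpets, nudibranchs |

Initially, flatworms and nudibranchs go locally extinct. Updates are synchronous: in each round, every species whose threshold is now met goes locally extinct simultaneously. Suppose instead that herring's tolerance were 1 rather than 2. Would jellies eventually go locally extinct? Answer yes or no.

no

With herring's tolerance at 1:
Round 1 — flatworms, nudibranchs go locally extinct (initial).
Round 2 — checking thresholds:
  algae: 1 of 6 neighbours < 6, below threshold.
  diatoms: 1 of 4 neighbours < 3, below threshold.
  herring: 1 of 5 neighbours ≥ 1, goes locally extinct.
  isopods: 1 of 4 neighbours < 4, below threshold.
  jellies: 2 of 6 neighbours < 5, below threshold.
  krill: 1 of 5 neighbours < 4, below threshold.
  limpets: 2 of 7 neighbours < 4, below threshold.
  oysters: 1 of 5 neighbours ≥ 1, goes locally extinct.
Round 3 — checking thresholds:
  algae: 3 of 6 neighbours < 6, below threshold.
  copepods: 1 of 4 neighbours < 4, below threshold.
  diatoms: 1 of 4 neighbours < 3, below threshold.
  isopods: 1 of 4 neighbours < 4, below threshold.
  jellies: 3 of 6 neighbours < 5, below threshold.
  krill: 1 of 5 neighbours < 4, below threshold.
  limpets: 4 of 7 neighbours ≥ 4, goes locally extinct.
Round 4 — no new extinctions; cascade stops.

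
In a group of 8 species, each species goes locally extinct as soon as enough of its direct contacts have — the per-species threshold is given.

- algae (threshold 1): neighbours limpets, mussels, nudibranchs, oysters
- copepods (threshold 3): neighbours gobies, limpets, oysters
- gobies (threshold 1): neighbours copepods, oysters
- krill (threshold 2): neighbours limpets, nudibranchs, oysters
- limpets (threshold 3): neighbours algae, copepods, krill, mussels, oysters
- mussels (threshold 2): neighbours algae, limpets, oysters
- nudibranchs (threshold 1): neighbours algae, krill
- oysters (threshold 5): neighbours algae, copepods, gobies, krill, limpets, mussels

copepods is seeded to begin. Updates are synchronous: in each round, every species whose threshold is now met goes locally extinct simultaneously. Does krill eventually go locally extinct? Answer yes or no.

no

Round 1 — copepods goes locally extinct (initial).
Round 2 — checking thresholds:
  gobies: 1 of 2 neighbours ≥ 1, goes locally extinct.
  limpets: 1 of 5 neighbours < 3, not yet.
  oysters: 1 of 6 neighbours < 5, not yet.
Round 3 — no new extinctions; cascade stops.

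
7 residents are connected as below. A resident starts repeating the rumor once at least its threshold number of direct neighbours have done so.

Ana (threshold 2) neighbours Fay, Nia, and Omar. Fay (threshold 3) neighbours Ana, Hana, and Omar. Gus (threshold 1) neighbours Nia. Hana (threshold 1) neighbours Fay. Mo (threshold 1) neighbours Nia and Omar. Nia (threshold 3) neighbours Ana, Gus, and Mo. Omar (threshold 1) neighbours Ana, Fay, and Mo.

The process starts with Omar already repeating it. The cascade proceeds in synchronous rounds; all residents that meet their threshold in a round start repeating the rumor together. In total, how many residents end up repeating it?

Round 1 — Omar starts repeating the rumor (initial).
Round 2 — checking thresholds:
  Ana: 1 of 3 neighbours < 2, below threshold.
  Fay: 1 of 3 neighbours < 3, below threshold.
  Mo: 1 of 2 neighbours ≥ 1, starts repeating the rumor.
Round 3 — no new spreads; cascade stops.

2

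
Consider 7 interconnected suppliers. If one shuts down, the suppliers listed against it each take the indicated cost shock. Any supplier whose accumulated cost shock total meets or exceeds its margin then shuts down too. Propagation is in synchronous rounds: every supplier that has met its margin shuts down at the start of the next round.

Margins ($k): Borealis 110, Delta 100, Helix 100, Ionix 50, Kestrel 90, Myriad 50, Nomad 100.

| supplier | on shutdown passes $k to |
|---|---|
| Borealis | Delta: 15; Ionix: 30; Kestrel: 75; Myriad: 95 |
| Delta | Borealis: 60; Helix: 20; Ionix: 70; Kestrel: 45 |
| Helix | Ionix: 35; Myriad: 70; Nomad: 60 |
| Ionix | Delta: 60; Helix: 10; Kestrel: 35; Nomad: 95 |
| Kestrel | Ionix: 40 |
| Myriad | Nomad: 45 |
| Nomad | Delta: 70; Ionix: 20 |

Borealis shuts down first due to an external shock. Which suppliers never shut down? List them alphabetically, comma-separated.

Delta, Helix, Ionix, Kestrel, Nomad

Round 1 — Borealis shuts down (initial).
  Delta: +15 → 15 < 100
  Ionix: +30 → 30 < 50
  Kestrel: +75 → 75 < 90
  Myriad: +95 → 95 ≥ 50
Round 2 — Myriad shuts down.
  Nomad: +45 → 45 < 100
No further shutdowns.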